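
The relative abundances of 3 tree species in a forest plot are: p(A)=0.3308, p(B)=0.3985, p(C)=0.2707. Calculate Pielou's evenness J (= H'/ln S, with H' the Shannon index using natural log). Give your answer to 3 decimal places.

0.989

H' = −Σ pᵢ ln pᵢ = −((-0.36594) + (-0.36664) + (-0.35374)) = 1.08632 (working shown to 5 dp, full precision carried).
With S = 3 species, ln S = 1.09861, so J = 1.08632/1.09861 = 0.98881, i.e. 0.989 to 3 decimal places.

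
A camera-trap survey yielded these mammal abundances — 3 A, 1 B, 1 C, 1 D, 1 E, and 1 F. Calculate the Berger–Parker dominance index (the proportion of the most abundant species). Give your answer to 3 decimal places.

0.375

Total N = 3+1+1+1+1+1 = 8, so the proportions are 0.375, 0.125, 0.125, 0.125, 0.125, 0.125 (working shown to 5 dp, full precision carried).
The largest proportion is 0.375, i.e. d = 0.375 to 3 decimal places.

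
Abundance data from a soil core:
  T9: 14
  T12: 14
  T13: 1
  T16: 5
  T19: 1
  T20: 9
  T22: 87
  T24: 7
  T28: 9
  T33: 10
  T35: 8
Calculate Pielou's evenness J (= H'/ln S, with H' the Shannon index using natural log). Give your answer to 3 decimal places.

Total N = 14+14+1+5+1+9+87+7+9+10+8 = 165, so the proportions are 0.08485, 0.08485, 0.00606, 0.0303, 0.00606, 0.05455, 0.52727, 0.04242, 0.05455, 0.06061, 0.04848 (working shown to 5 dp, full precision carried).
H' = −Σ pᵢ ln pᵢ = −((-0.20931) + (-0.20931) + (-0.03095) + (-0.10595) + (-0.03095) + (-0.15866) + (-0.33747) + (-0.13406) + (-0.15866) + (-0.16990) + (-0.14674)) = 1.69196.
With S = 11 species, ln S = 2.39790, so J = 1.69196/2.39790 = 0.70560, i.e. 0.706 to 3 decimal places.

0.706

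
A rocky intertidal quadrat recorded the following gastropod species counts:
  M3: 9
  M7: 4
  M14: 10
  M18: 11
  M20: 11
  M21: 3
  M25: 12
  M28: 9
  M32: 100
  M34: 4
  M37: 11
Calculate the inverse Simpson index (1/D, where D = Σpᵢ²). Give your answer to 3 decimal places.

3.132

Total N = 9+4+10+11+11+3+12+9+100+4+11 = 184, so the proportions are 0.048913, 0.021739, 0.054348, 0.059783, 0.059783, 0.016304, 0.065217, 0.048913, 0.543478, 0.021739, 0.059783 (working shown to 6 dp, full precision carried).
D = 0.048913² + 0.021739² + 0.054348² + 0.059783² + 0.059783² + 0.016304² + 0.065217² + 0.048913² + 0.543478² + 0.021739² + 0.059783² = 0.002392 + 0.000473 + 0.002954 + 0.003574 + 0.003574 + 0.000266 + 0.004253 + 0.002392 + 0.295369 + 0.000473 + 0.003574 = 0.319293.
So 1/D = 3.13191, i.e. 3.132 to 3 decimal places.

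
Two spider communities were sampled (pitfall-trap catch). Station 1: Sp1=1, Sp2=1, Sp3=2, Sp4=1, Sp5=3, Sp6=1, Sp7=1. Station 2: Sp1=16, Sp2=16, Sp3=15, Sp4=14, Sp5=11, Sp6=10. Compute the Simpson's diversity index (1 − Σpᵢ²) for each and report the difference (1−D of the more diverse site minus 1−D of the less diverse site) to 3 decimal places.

Station 1: N=10, proportions 0.1, 0.1, 0.2, 0.1, 0.3, 0.1, 0.1, giving 1−D = 0.82000 (working shown to 5 dp, full precision carried).
Station 2: N=82, proportions 0.19512, 0.19512, 0.18293, 0.17073, 0.13415, 0.12195, giving 1−D = 0.82838.
Difference = |0.82000 − 0.82838| = 0.00838, i.e. 0.008 to 3 decimal places.

0.008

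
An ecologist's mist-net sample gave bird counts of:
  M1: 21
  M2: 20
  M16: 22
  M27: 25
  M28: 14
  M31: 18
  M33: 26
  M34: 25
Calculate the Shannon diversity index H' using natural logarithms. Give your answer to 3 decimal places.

Total N = 21+20+22+25+14+18+26+25 = 171, so the proportions are 0.12281, 0.11696, 0.12865, 0.1462, 0.08187, 0.10526, 0.15205, 0.1462 (working shown to 5 dp, full precision carried).
Each pᵢ ln pᵢ term: 0.12281×(-2.09714)=-0.25754, 0.11696×(-2.14593)=-0.25099, 0.12865×(-2.05062)=-0.26382, 0.1462×(-1.92279)=-0.28111, 0.08187×(-2.50261)=-0.20489, 0.10526×(-2.25129)=-0.23698, 0.15205×(-1.88357)=-0.28639, 0.1462×(-1.92279)=-0.28111.
Sum = -2.06283, so H' = 2.063.

2.063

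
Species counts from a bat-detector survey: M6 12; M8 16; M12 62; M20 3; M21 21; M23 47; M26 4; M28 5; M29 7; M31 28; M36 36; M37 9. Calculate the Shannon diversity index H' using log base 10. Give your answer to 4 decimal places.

0.9256

Total N = 12+16+62+3+21+47+4+5+7+28+36+9 = 250, so the proportions are 0.048, 0.064, 0.248, 0.012, 0.084, 0.188, 0.016, 0.02, 0.028, 0.112, 0.144, 0.036 (working shown to 6 dp, full precision carried).
Each pᵢ log₁₀ pᵢ term: 0.048×(-1.318759)=-0.063300, 0.064×(-1.193820)=-0.076404, 0.248×(-0.605548)=-0.150176, 0.012×(-1.920819)=-0.023050, 0.084×(-1.075721)=-0.090361, 0.188×(-0.725842)=-0.136458, 0.016×(-1.795880)=-0.028734, 0.02×(-1.698970)=-0.033979, 0.028×(-1.552842)=-0.043480, 0.112×(-0.950782)=-0.106488, 0.144×(-0.841638)=-0.121196, 0.036×(-1.443697)=-0.051973.
Sum = -0.925599, so H' = 0.9256.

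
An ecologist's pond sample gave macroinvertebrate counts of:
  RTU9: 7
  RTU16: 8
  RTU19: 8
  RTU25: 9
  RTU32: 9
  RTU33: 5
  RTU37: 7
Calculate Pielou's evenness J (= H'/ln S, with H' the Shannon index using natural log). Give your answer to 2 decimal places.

0.99

Total N = 7+8+8+9+9+5+7 = 53, so the proportions are 0.1321, 0.1509, 0.1509, 0.1698, 0.1698, 0.0943, 0.1321 (working shown to 4 dp, full precision carried).
H' = −Σ pᵢ ln pᵢ = −((-0.2674) + (-0.2854) + (-0.2854) + (-0.3011) + (-0.3011) + (-0.2227) + (-0.2674)) = 1.9305.
With S = 7 species, ln S = 1.9459, so J = 1.9305/1.9459 = 0.9921, i.e. 0.99 to 2 decimal places.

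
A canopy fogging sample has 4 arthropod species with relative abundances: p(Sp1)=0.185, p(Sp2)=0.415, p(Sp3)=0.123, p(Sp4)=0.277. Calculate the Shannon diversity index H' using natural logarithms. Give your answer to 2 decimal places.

Each pᵢ ln pᵢ term (working shown to 4 dp, full precision carried): 0.185×(-1.6874)=-0.3122, 0.415×(-0.8795)=-0.3650, 0.123×(-2.0956)=-0.2578, 0.277×(-1.2837)=-0.3556.
Sum = -1.2905, so H' = 1.29.

1.29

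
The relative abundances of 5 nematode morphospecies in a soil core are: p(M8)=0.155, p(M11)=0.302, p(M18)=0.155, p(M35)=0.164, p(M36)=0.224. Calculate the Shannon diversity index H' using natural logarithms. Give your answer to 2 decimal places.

Each pᵢ ln pᵢ term (working shown to 4 dp, full precision carried): 0.155×(-1.8643)=-0.2890, 0.302×(-1.1973)=-0.3616, 0.155×(-1.8643)=-0.2890, 0.164×(-1.8079)=-0.2965, 0.224×(-1.4961)=-0.3351.
Sum = -1.5712, so H' = 1.57.

1.57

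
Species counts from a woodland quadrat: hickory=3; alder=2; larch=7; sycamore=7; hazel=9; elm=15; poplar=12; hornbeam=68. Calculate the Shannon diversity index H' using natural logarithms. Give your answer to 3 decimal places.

1.486

Total N = 3+2+7+7+9+15+12+68 = 123, so the proportions are 0.02439, 0.01626, 0.05691, 0.05691, 0.07317, 0.12195, 0.09756, 0.55285 (working shown to 5 dp, full precision carried).
Each pᵢ ln pᵢ term: 0.02439×(-3.71357)=-0.09057, 0.01626×(-4.11904)=-0.06698, 0.05691×(-2.86627)=-0.16312, 0.05691×(-2.86627)=-0.16312, 0.07317×(-2.61496)=-0.19134, 0.12195×(-2.10413)=-0.25660, 0.09756×(-2.32728)=-0.22705, 0.55285×(-0.59268)=-0.32766.
Sum = -1.48644, so H' = 1.486.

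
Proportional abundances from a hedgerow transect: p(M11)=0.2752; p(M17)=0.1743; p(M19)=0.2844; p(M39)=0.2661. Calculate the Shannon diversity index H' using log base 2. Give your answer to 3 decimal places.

1.976

Each pᵢ log₂ pᵢ term (working shown to 5 dp, full precision carried): 0.2752×(-1.86145)=-0.51227, 0.1743×(-2.52036)=-0.43930, 0.2844×(-1.81401)=-0.51590, 0.2661×(-1.90996)=-0.50824.
Sum = -1.97571, so H' = 1.976.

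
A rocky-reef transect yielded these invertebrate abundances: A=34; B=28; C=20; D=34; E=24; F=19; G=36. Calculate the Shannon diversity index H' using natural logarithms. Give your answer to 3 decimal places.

Total N = 34+28+20+34+24+19+36 = 195, so the proportions are 0.17436, 0.14359, 0.10256, 0.17436, 0.12308, 0.09744, 0.18462 (working shown to 5 dp, full precision carried).
Each pᵢ ln pᵢ term: 0.17436×(-1.74664)=-0.30454, 0.14359×(-1.94080)=-0.27868, 0.10256×(-2.27727)=-0.23357, 0.17436×(-1.74664)=-0.30454, 0.12308×(-2.09495)=-0.25784, 0.09744×(-2.32856)=-0.22689, 0.18462×(-1.68948)=-0.31190.
Sum = -1.91796, so H' = 1.918.

1.918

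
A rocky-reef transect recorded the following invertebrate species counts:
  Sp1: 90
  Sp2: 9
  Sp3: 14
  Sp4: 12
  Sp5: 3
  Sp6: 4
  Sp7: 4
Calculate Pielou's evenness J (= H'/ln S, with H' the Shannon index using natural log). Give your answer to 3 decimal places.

0.613

Total N = 90+9+14+12+3+4+4 = 136, so the proportions are 0.66176, 0.06618, 0.10294, 0.08824, 0.02206, 0.02941, 0.02941 (working shown to 5 dp, full precision carried).
H' = −Σ pᵢ ln pᵢ = −((-0.27321) + (-0.17970) + (-0.23405) + (-0.21421) + (-0.08413) + (-0.10372) + (-0.10372)) = 1.19273.
With S = 7 species, ln S = 1.94591, so J = 1.19273/1.94591 = 0.61294, i.e. 0.613 to 3 decimal places.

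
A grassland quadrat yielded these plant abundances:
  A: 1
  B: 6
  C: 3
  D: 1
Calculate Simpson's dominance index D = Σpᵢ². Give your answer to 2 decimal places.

Total N = 1+6+3+1 = 11, so the proportions are 0.0909, 0.5455, 0.2727, 0.0909 (working shown to 4 dp, full precision carried).
D = 0.0909² + 0.5455² + 0.2727² + 0.0909² = 0.0083 + 0.2975 + 0.0744 + 0.0083 = 0.3884.
To 2 decimal places, D = 0.39.

0.39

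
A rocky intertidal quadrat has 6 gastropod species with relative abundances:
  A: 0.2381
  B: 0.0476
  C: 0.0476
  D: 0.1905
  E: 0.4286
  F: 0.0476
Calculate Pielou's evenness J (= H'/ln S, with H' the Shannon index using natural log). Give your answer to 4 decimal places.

0.8123

H' = −Σ pᵢ ln pᵢ = −((-0.341689) + (-0.144938) + (-0.144938) + (-0.315869) + (-0.363123) + (-0.144938)) = 1.455496 (working shown to 6 dp, full precision carried).
With S = 6 species, ln S = 1.791759, so J = 1.455496/1.791759 = 0.812328, i.e. 0.8123 to 4 decimal places.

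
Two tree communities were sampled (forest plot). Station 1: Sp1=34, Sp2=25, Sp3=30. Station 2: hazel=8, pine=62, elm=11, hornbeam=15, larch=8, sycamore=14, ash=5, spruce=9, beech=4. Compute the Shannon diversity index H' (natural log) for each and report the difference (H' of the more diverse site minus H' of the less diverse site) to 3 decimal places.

0.686

Station 1: N=89, proportions 0.38202, 0.2809, 0.33708, giving H' = 1.09084 (working shown to 5 dp, full precision carried).
Station 2: N=136, proportions 0.05882, 0.45588, 0.08088, 0.11029, 0.05882, 0.10294, 0.03676, 0.06618, 0.02941, giving H' = 1.77688.
Difference = |1.09084 − 1.77688| = 0.68604, i.e. 0.686 to 3 decimal places.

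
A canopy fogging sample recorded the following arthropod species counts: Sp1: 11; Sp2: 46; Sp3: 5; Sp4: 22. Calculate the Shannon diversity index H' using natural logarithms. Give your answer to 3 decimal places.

Total N = 11+46+5+22 = 84, so the proportions are 0.13095, 0.54762, 0.05952, 0.2619 (working shown to 5 dp, full precision carried).
Each pᵢ ln pᵢ term: 0.13095×(-2.03292)=-0.26622, 0.54762×(-0.60218)=-0.32976, 0.05952×(-2.82138)=-0.16794, 0.2619×(-1.33977)=-0.35089.
Sum = -1.11481, so H' = 1.115.

1.115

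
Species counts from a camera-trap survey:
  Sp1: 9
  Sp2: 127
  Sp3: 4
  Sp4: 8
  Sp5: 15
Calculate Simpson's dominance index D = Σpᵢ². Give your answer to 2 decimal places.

0.62

Total N = 9+127+4+8+15 = 163, so the proportions are 0.0552, 0.7791, 0.0245, 0.0491, 0.092 (working shown to 4 dp, full precision carried).
D = 0.0552² + 0.7791² + 0.0245² + 0.0491² + 0.092² = 0.0030 + 0.6071 + 0.0006 + 0.0024 + 0.0085 = 0.6216.
To 2 decimal places, D = 0.62.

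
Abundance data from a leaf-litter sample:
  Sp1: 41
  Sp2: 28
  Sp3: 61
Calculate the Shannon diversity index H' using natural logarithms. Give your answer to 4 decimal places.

Total N = 41+28+61 = 130, so the proportions are 0.315385, 0.215385, 0.469231 (working shown to 6 dp, full precision carried).
Each pᵢ ln pᵢ term: 0.315385×(-1.153962)=-0.363942, 0.215385×(-1.535330)=-0.330686, 0.469231×(-0.756661)=-0.355048.
Sum = -1.049677, so H' = 1.0497.

1.0497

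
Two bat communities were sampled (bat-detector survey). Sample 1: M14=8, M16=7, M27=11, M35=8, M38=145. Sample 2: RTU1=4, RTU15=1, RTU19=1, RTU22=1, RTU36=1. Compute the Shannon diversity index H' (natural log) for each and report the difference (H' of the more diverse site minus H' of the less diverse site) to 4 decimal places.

0.6397

Sample 1: N=179, proportions 0.04469274, 0.03910615, 0.06145251, 0.04469274, 0.81005587, giving H' = 0.74662784 (working shown to 8 dp, full precision carried).
Sample 2: N=8, proportions 0.5, 0.125, 0.125, 0.125, 0.125, giving H' = 1.38629436.
Difference = |0.74662784 − 1.38629436| = 0.63966652, i.e. 0.6397 to 4 decimal places.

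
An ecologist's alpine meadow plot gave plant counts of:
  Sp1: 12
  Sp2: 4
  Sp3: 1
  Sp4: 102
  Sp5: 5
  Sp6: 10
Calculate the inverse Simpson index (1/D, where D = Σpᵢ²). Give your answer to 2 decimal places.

1.68

Total N = 12+4+1+102+5+10 = 134, so the proportions are 0.08955, 0.02985, 0.00746, 0.76119, 0.03731, 0.07463 (working shown to 5 dp, full precision carried).
D = 0.08955² + 0.02985² + 0.00746² + 0.76119² + 0.03731² + 0.07463² = 0.00802 + 0.00089 + 0.00006 + 0.57942 + 0.00139 + 0.00557 = 0.59534.
So 1/D = 1.6797, i.e. 1.68 to 2 decimal places.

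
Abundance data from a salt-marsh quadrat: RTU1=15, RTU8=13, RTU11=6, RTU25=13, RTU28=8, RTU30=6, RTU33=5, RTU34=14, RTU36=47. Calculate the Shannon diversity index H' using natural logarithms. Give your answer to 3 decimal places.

1.920

Total N = 15+13+6+13+8+6+5+14+47 = 127, so the proportions are 0.11811, 0.10236, 0.04724, 0.10236, 0.06299, 0.04724, 0.03937, 0.11024, 0.37008 (working shown to 5 dp, full precision carried).
Each pᵢ ln pᵢ term: 0.11811×(-2.13614)=-0.25230, 0.10236×(-2.27924)=-0.23331, 0.04724×(-3.05243)=-0.14421, 0.10236×(-2.27924)=-0.23331, 0.06299×(-2.76475)=-0.17416, 0.04724×(-3.05243)=-0.14421, 0.03937×(-3.23475)=-0.12735, 0.11024×(-2.20513)=-0.24309, 0.37008×(-0.99404)=-0.36787.
Sum = -1.91980, so H' = 1.920.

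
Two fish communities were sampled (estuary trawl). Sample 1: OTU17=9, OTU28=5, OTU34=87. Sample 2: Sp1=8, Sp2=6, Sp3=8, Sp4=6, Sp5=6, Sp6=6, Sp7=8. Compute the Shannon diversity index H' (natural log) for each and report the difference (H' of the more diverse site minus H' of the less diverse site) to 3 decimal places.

Sample 1: N=101, proportions 0.08911, 0.0495, 0.86139, giving H' = 0.49278 (working shown to 5 dp, full precision carried).
Sample 2: N=48, proportions 0.16667, 0.125, 0.16667, 0.125, 0.125, 0.125, 0.16667, giving H' = 1.93560.
Difference = |0.49278 − 1.93560| = 1.44282, i.e. 1.443 to 3 decimal places.

1.443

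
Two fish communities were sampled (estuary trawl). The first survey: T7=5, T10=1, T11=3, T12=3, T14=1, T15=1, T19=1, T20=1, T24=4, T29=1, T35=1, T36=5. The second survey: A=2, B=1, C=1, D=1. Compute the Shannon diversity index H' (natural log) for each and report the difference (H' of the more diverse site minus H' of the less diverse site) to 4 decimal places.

0.9181

The first survey: N=27, proportions 0.185185, 0.037037, 0.111111, 0.111111, 0.037037, 0.037037, 0.037037, 0.037037, 0.148148, 0.037037, 0.037037, 0.185185, giving H' = 2.250236 (working shown to 6 dp, full precision carried).
The second survey: N=5, proportions 0.4, 0.2, 0.2, 0.2, giving H' = 1.332179.
Difference = |2.250236 − 1.332179| = 0.918057, i.e. 0.9181 to 4 decimal places.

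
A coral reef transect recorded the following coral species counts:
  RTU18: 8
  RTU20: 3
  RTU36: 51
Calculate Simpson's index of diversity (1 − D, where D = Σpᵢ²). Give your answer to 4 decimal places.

0.3044

Total N = 8+3+51 = 62, so the proportions are 0.129032, 0.048387, 0.822581 (working shown to 6 dp, full precision carried).
D = 0.129032² + 0.048387² + 0.822581² = 0.016649 + 0.002341 + 0.676639 = 0.695630.
So 1 − D = 0.304370, i.e. 0.3044 to 4 decimal places.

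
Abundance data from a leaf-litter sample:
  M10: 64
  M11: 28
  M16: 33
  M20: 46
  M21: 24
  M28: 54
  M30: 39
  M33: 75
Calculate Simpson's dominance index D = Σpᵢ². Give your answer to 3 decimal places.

Total N = 64+28+33+46+24+54+39+75 = 363, so the proportions are 0.17631, 0.07713, 0.09091, 0.12672, 0.06612, 0.14876, 0.10744, 0.20661 (working shown to 5 dp, full precision carried).
D = 0.17631² + 0.07713² + 0.09091² + 0.12672² + 0.06612² + 0.14876² + 0.10744² + 0.20661² = 0.03108 + 0.00595 + 0.00826 + 0.01606 + 0.00437 + 0.02213 + 0.01154 + 0.04269 = 0.14209.
To 3 decimal places, D = 0.142.

0.142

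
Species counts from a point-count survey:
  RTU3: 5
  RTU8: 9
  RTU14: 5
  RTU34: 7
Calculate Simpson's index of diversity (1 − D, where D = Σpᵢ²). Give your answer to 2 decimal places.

Total N = 5+9+5+7 = 26, so the proportions are 0.1923, 0.3462, 0.1923, 0.2692 (working shown to 4 dp, full precision carried).
D = 0.1923² + 0.3462² + 0.1923² + 0.2692² = 0.0370 + 0.1198 + 0.0370 + 0.0725 = 0.2663.
So 1 − D = 0.7337, i.e. 0.73 to 2 decimal places.

0.73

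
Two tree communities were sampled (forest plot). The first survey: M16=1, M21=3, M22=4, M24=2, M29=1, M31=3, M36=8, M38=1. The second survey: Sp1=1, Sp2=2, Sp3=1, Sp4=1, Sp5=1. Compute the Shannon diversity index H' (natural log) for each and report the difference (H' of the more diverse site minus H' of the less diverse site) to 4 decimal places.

The first survey: N=23, proportions 0.043478, 0.130435, 0.173913, 0.086957, 0.043478, 0.130435, 0.347826, 0.043478, giving H' = 1.824247 (working shown to 6 dp, full precision carried).
The second survey: N=6, proportions 0.166667, 0.333333, 0.166667, 0.166667, 0.166667, giving H' = 1.560710.
Difference = |1.824247 − 1.560710| = 0.263537, i.e. 0.2635 to 4 decimal places.

0.2635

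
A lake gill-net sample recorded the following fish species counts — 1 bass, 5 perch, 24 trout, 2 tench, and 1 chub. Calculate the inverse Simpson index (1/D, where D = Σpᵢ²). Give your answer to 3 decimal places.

Total N = 1+5+24+2+1 = 33, so the proportions are 0.030303, 0.151515, 0.727273, 0.060606, 0.030303 (working shown to 6 dp, full precision carried).
D = 0.030303² + 0.151515² + 0.727273² + 0.060606² + 0.030303² = 0.000918 + 0.022957 + 0.528926 + 0.003673 + 0.000918 = 0.557392.
So 1/D = 1.79407, i.e. 1.794 to 3 decimal places.

1.794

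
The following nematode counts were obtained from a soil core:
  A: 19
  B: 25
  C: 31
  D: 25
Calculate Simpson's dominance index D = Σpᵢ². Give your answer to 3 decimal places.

0.257

Total N = 19+25+31+25 = 100, so the proportions are 0.19, 0.25, 0.31, 0.25 (working shown to 5 dp, full precision carried).
D = 0.19² + 0.25² + 0.31² + 0.25² = 0.03610 + 0.06250 + 0.09610 + 0.06250 = 0.25720.
To 3 decimal places, D = 0.257.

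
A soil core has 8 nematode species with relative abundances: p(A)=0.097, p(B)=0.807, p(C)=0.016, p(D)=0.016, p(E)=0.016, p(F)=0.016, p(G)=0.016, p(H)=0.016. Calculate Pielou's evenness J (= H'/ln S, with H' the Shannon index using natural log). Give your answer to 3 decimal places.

0.383

H' = −Σ pᵢ ln pᵢ = −((-0.22631) + (-0.17305) + (-0.06616) + (-0.06616) + (-0.06616) + (-0.06616) + (-0.06616) + (-0.06616)) = 0.79633 (working shown to 5 dp, full precision carried).
With S = 8 species, ln S = 2.07944, so J = 0.79633/2.07944 = 0.38295, i.e. 0.383 to 3 decimal places.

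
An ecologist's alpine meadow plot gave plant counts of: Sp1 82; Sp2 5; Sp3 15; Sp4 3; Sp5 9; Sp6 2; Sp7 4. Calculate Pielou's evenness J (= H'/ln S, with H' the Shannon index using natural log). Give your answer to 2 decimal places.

0.58

Total N = 82+5+15+3+9+2+4 = 120, so the proportions are 0.6833, 0.0417, 0.125, 0.025, 0.075, 0.0167, 0.0333 (working shown to 4 dp, full precision carried).
H' = −Σ pᵢ ln pᵢ = −((-0.2602) + (-0.1324) + (-0.2599) + (-0.0922) + (-0.1943) + (-0.0682) + (-0.1134)) = 1.1206.
With S = 7 species, ln S = 1.9459, so J = 1.1206/1.9459 = 0.5759, i.e. 0.58 to 2 decimal places.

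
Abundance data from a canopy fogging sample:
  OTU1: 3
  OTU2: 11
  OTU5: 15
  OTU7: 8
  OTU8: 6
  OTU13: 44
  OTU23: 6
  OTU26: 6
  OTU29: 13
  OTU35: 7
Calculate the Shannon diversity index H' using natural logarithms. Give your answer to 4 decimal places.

Total N = 3+11+15+8+6+44+6+6+13+7 = 119, so the proportions are 0.02521, 0.092437, 0.12605, 0.067227, 0.05042, 0.369748, 0.05042, 0.05042, 0.109244, 0.058824 (working shown to 6 dp, full precision carried).
Each pᵢ ln pᵢ term: 0.02521×(-3.680511)=-0.092786, 0.092437×(-2.381228)=-0.220114, 0.12605×(-2.071073)=-0.261060, 0.067227×(-2.699682)=-0.181491, 0.05042×(-2.987364)=-0.150623, 0.369748×(-0.994934)=-0.367875, 0.05042×(-2.987364)=-0.150623, 0.05042×(-2.987364)=-0.150623, 0.109244×(-2.214174)=-0.241885, 0.058824×(-2.833213)=-0.166660.
Sum = -1.983739, so H' = 1.9837.

1.9837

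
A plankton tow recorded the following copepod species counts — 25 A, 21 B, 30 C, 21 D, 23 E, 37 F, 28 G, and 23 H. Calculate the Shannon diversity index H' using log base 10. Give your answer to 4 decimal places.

0.8951

Total N = 25+21+30+21+23+37+28+23 = 208, so the proportions are 0.120192, 0.100962, 0.144231, 0.100962, 0.110577, 0.177885, 0.134615, 0.110577 (working shown to 6 dp, full precision carried).
Each pᵢ log₁₀ pᵢ term: 0.120192×(-0.920123)=-0.110592, 0.100962×(-0.995844)=-0.100542, 0.144231×(-0.840942)=-0.121290, 0.100962×(-0.995844)=-0.100542, 0.110577×(-0.956335)=-0.105749, 0.177885×(-0.749862)=-0.133389, 0.134615×(-0.870905)=-0.117237, 0.110577×(-0.956335)=-0.105749.
Sum = -0.895089, so H' = 0.8951.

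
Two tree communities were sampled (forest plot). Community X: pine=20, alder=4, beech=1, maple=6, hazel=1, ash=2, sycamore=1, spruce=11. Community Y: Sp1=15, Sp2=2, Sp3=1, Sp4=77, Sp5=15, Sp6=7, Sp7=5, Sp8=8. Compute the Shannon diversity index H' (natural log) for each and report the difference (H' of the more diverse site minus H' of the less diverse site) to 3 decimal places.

Community X: N=46, proportions 0.43478, 0.08696, 0.02174, 0.13043, 0.02174, 0.04348, 0.02174, 0.23913, giving H' = 1.56835 (working shown to 5 dp, full precision carried).
Community Y: N=130, proportions 0.11538, 0.01538, 0.00769, 0.59231, 0.11538, 0.05385, 0.03846, 0.06154, giving H' = 1.36442.
Difference = |1.56835 − 1.36442| = 0.20393, i.e. 0.204 to 3 decimal places.

0.204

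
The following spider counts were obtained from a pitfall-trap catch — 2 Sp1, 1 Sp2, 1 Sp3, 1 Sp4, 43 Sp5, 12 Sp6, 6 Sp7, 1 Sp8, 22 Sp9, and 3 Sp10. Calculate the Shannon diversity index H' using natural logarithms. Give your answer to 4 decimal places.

1.5328

Total N = 2+1+1+1+43+12+6+1+22+3 = 92, so the proportions are 0.021739, 0.01087, 0.01087, 0.01087, 0.467391, 0.130435, 0.065217, 0.01087, 0.23913, 0.032609 (working shown to 6 dp, full precision carried).
Each pᵢ ln pᵢ term: 0.021739×(-3.828641)=-0.083231, 0.01087×(-4.521789)=-0.049150, 0.01087×(-4.521789)=-0.049150, 0.01087×(-4.521789)=-0.049150, 0.467391×(-0.760588)=-0.355492, 0.130435×(-2.036882)=-0.265680, 0.065217×(-2.730029)=-0.178045, 0.01087×(-4.521789)=-0.049150, 0.23913×(-1.430746)=-0.342135, 0.032609×(-3.423176)=-0.111625.
Sum = -1.532809, so H' = 1.5328.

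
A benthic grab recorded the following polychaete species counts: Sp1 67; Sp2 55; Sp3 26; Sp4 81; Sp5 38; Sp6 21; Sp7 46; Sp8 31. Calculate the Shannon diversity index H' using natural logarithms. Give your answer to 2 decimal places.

1.99

Total N = 67+55+26+81+38+21+46+31 = 365, so the proportions are 0.1836, 0.1507, 0.0712, 0.2219, 0.1041, 0.0575, 0.126, 0.0849 (working shown to 4 dp, full precision carried).
Each pᵢ ln pᵢ term: 0.1836×(-1.6952)=-0.3112, 0.1507×(-1.8926)=-0.2852, 0.0712×(-2.6418)=-0.1882, 0.2219×(-1.5054)=-0.3341, 0.1041×(-2.2623)=-0.2355, 0.0575×(-2.8554)=-0.1643, 0.126×(-2.0713)=-0.2610, 0.0849×(-2.4659)=-0.2094.
Sum = -1.9889, so H' = 1.99.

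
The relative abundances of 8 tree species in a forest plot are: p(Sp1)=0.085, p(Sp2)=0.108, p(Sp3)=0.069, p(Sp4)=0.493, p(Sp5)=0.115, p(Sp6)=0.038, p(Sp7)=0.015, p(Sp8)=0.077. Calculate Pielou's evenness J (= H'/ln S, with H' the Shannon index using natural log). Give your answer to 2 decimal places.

H' = −Σ pᵢ ln pᵢ = −((-0.2095) + (-0.2404) + (-0.1845) + (-0.3487) + (-0.2487) + (-0.1243) + (-0.0630) + (-0.1974)) = 1.6165 (working shown to 4 dp, full precision carried).
With S = 8 species, ln S = 2.0794, so J = 1.6165/2.0794 = 0.7774, i.e. 0.78 to 2 decimal places.

0.78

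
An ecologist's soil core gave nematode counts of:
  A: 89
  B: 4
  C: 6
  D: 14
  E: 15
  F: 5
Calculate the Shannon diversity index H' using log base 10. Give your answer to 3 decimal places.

0.487

Total N = 89+4+6+14+15+5 = 133, so the proportions are 0.66917, 0.03008, 0.04511, 0.10526, 0.11278, 0.03759 (working shown to 5 dp, full precision carried).
Each pᵢ log₁₀ pᵢ term: 0.66917×(-0.17446)=-0.11675, 0.03008×(-1.52179)=-0.04577, 0.04511×(-1.34570)=-0.06071, 0.10526×(-0.97772)=-0.10292, 0.11278×(-0.94776)=-0.10689, 0.03759×(-1.42488)=-0.05357.
Sum = -0.48660, so H' = 0.487.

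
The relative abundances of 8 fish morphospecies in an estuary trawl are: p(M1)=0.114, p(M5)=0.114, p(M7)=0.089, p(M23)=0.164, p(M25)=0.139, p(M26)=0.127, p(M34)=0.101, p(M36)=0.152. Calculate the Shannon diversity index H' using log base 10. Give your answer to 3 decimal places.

0.895

Each pᵢ log₁₀ pᵢ term (working shown to 5 dp, full precision carried): 0.114×(-0.94310)=-0.10751, 0.114×(-0.94310)=-0.10751, 0.089×(-1.05061)=-0.09350, 0.164×(-0.78516)=-0.12877, 0.139×(-0.85699)=-0.11912, 0.127×(-0.89620)=-0.11382, 0.101×(-0.99568)=-0.10056, 0.152×(-0.81816)=-0.12436.
Sum = -0.89516, so H' = 0.895.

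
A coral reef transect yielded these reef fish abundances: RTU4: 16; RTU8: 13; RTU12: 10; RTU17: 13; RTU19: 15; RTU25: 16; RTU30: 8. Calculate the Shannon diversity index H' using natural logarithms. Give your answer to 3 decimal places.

Total N = 16+13+10+13+15+16+8 = 91, so the proportions are 0.17582, 0.14286, 0.10989, 0.14286, 0.16484, 0.17582, 0.08791 (working shown to 5 dp, full precision carried).
Each pᵢ ln pᵢ term: 0.17582×(-1.73827)=-0.30563, 0.14286×(-1.94591)=-0.27799, 0.10989×(-2.20827)=-0.24267, 0.14286×(-1.94591)=-0.27799, 0.16484×(-1.80281)=-0.29717, 0.17582×(-1.73827)=-0.30563, 0.08791×(-2.43142)=-0.21375.
Sum = -1.92082, so H' = 1.921.

1.921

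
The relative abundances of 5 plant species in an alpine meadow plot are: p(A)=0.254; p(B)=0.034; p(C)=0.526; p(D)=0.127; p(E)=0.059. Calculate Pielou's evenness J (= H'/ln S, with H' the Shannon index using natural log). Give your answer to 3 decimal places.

0.764

H' = −Σ pᵢ ln pᵢ = −((-0.34809) + (-0.11497) + (-0.33793) + (-0.26207) + (-0.16698)) = 1.23004 (working shown to 5 dp, full precision carried).
With S = 5 species, ln S = 1.60944, so J = 1.23004/1.60944 = 0.76427, i.e. 0.764 to 3 decimal places.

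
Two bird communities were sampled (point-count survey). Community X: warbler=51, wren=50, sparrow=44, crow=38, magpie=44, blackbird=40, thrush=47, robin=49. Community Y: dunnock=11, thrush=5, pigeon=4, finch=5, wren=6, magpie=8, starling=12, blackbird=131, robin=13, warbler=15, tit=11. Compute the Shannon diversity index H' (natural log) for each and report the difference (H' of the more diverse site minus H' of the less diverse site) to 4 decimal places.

Community X: N=363, proportions 0.140496, 0.137741, 0.121212, 0.104683, 0.121212, 0.110193, 0.129477, 0.134986, giving H' = 2.074644 (working shown to 6 dp, full precision carried).
Community Y: N=221, proportions 0.049774, 0.022624, 0.0181, 0.022624, 0.027149, 0.036199, 0.054299, 0.59276, 0.058824, 0.067873, 0.049774, giving H' = 1.578189.
Difference = |2.074644 − 1.578189| = 0.496455, i.e. 0.4965 to 4 decimal places.

0.4965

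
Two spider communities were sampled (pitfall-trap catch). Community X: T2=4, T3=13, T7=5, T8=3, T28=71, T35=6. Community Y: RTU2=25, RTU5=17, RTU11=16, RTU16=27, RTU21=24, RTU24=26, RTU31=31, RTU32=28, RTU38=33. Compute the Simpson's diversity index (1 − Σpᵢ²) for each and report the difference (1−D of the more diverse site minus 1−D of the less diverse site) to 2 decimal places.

0.39

Community X: N=102, proportions 0.0392, 0.1275, 0.049, 0.0294, 0.6961, 0.0588, giving 1−D = 0.4910 (working shown to 4 dp, full precision carried).
Community Y: N=227, proportions 0.1101, 0.0749, 0.0705, 0.1189, 0.1057, 0.1145, 0.1366, 0.1233, 0.1454, giving 1−D = 0.8839.
Difference = |0.4910 − 0.8839| = 0.3929, i.e. 0.39 to 2 decimal places.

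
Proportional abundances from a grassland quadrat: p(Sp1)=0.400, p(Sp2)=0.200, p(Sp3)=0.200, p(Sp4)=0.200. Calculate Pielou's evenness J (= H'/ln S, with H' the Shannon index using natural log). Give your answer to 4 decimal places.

H' = −Σ pᵢ ln pᵢ = −((-0.366516) + (-0.321888) + (-0.321888) + (-0.321888)) = 1.332179 (working shown to 6 dp, full precision carried).
With S = 4 species, ln S = 1.386294, so J = 1.332179/1.386294 = 0.960964, i.e. 0.9610 to 4 decimal places.

0.9610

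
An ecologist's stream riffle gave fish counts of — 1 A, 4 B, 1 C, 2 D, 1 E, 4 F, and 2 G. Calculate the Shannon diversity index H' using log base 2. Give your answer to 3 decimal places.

2.574

Total N = 1+4+1+2+1+4+2 = 15, so the proportions are 0.06667, 0.26667, 0.06667, 0.13333, 0.06667, 0.26667, 0.13333 (working shown to 5 dp, full precision carried).
Each pᵢ log₂ pᵢ term: 0.06667×(-3.90689)=-0.26046, 0.26667×(-1.90689)=-0.50850, 0.06667×(-3.90689)=-0.26046, 0.13333×(-2.90689)=-0.38759, 0.06667×(-3.90689)=-0.26046, 0.26667×(-1.90689)=-0.50850, 0.13333×(-2.90689)=-0.38759.
Sum = -2.57356, so H' = 2.574.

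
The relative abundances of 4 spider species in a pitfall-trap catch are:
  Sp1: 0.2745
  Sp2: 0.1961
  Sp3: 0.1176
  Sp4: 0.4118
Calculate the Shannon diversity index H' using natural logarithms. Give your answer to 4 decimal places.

Each pᵢ ln pᵢ term (working shown to 6 dp, full precision carried): 0.2745×(-1.292804)=-0.354875, 0.1961×(-1.629131)=-0.319473, 0.1176×(-2.140466)=-0.251719, 0.4118×(-0.887217)=-0.365356.
Sum = -1.291422, so H' = 1.2914.

1.2914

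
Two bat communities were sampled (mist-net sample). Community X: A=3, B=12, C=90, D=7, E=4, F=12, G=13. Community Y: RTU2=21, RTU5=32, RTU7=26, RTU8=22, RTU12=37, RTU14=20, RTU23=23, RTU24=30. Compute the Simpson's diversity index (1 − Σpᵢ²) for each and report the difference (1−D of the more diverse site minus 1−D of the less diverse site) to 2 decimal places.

Community X: N=141, proportions 0.0213, 0.0851, 0.6383, 0.0496, 0.0284, 0.0851, 0.0922, giving 1−D = 0.5659 (working shown to 4 dp, full precision carried).
Community Y: N=211, proportions 0.0995, 0.1517, 0.1232, 0.1043, 0.1754, 0.0948, 0.109, 0.1422, giving 1−D = 0.8692.
Difference = |0.5659 − 0.8692| = 0.3033, i.e. 0.30 to 2 decimal places.

0.30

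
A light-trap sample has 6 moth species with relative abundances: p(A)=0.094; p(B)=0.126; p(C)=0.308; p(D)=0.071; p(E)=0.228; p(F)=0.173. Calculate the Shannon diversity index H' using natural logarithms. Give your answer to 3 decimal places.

Each pᵢ ln pᵢ term (working shown to 5 dp, full precision carried): 0.094×(-2.36446)=-0.22226, 0.126×(-2.07147)=-0.26101, 0.308×(-1.17766)=-0.36272, 0.071×(-2.64508)=-0.18780, 0.228×(-1.47841)=-0.33708, 0.173×(-1.75446)=-0.30352.
Sum = -1.67438, so H' = 1.674.

1.674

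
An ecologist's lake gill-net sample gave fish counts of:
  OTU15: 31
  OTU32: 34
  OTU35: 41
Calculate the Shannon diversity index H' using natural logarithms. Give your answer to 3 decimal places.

1.092

Total N = 31+34+41 = 106, so the proportions are 0.29245, 0.32075, 0.38679 (working shown to 5 dp, full precision carried).
Each pᵢ ln pᵢ term: 0.29245×(-1.22945)=-0.35956, 0.32075×(-1.13708)=-0.36472, 0.38679×(-0.94987)=-0.36740.
Sum = -1.09168, so H' = 1.092.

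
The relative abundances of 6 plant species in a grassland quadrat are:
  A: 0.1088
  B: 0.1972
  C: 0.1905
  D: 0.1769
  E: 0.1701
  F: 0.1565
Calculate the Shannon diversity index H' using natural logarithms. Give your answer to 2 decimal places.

1.78

Each pᵢ ln pᵢ term (working shown to 4 dp, full precision carried): 0.1088×(-2.2182)=-0.2413, 0.1972×(-1.6235)=-0.3202, 0.1905×(-1.6581)=-0.3159, 0.1769×(-1.7322)=-0.3064, 0.1701×(-1.7714)=-0.3013, 0.1565×(-1.8547)=-0.2903.
Sum = -1.7754, so H' = 1.78.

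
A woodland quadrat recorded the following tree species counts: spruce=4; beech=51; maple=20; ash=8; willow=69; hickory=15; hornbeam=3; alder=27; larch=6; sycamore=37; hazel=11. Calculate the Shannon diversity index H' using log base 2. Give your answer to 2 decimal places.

Total N = 4+51+20+8+69+15+3+27+6+37+11 = 251, so the proportions are 0.0159, 0.2032, 0.0797, 0.0319, 0.2749, 0.0598, 0.012, 0.1076, 0.0239, 0.1474, 0.0438 (working shown to 4 dp, full precision carried).
Each pᵢ log₂ pᵢ term: 0.0159×(-5.9715)=-0.0952, 0.2032×(-2.2991)=-0.4672, 0.0797×(-3.6496)=-0.2908, 0.0319×(-4.9715)=-0.1585, 0.2749×(-1.8630)=-0.5121, 0.0598×(-4.0647)=-0.2429, 0.012×(-6.3866)=-0.0763, 0.1076×(-3.2167)=-0.3460, 0.0239×(-5.3866)=-0.1288, 0.1474×(-2.7621)=-0.4072, 0.0438×(-4.5121)=-0.1977.
Sum = -2.9226, so H' = 2.92.

2.92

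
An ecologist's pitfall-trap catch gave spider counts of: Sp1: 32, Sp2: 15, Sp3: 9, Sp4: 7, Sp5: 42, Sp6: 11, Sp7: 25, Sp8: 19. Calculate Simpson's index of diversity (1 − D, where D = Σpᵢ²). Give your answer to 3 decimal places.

0.834

Total N = 32+15+9+7+42+11+25+19 = 160, so the proportions are 0.2, 0.09375, 0.05625, 0.04375, 0.2625, 0.06875, 0.15625, 0.11875 (working shown to 5 dp, full precision carried).
D = 0.2² + 0.09375² + 0.05625² + 0.04375² + 0.2625² + 0.06875² + 0.15625² + 0.11875² = 0.04000 + 0.00879 + 0.00316 + 0.00191 + 0.06891 + 0.00473 + 0.02441 + 0.01410 = 0.16602.
So 1 − D = 0.83398, i.e. 0.834 to 3 decimal places.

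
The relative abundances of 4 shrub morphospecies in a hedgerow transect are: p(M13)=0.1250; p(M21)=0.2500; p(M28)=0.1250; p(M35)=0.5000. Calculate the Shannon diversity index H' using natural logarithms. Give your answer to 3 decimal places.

Each pᵢ ln pᵢ term (working shown to 5 dp, full precision carried): 0.125×(-2.07944)=-0.25993, 0.25×(-1.38629)=-0.34657, 0.125×(-2.07944)=-0.25993, 0.5×(-0.69315)=-0.34657.
Sum = -1.21301, so H' = 1.213.

1.213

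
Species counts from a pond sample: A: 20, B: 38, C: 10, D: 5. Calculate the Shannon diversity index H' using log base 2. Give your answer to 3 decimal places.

1.660

Total N = 20+38+10+5 = 73, so the proportions are 0.27397, 0.52055, 0.13699, 0.06849 (working shown to 5 dp, full precision carried).
Each pᵢ log₂ pᵢ term: 0.27397×(-1.86790)=-0.51175, 0.52055×(-0.94190)=-0.49030, 0.13699×(-2.86790)=-0.39286, 0.06849×(-3.86790)=-0.26492.
Sum = -1.65984, so H' = 1.660.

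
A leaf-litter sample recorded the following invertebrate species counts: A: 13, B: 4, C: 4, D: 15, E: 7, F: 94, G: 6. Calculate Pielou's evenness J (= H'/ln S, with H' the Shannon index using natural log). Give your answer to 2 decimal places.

0.62

Total N = 13+4+4+15+7+94+6 = 143, so the proportions are 0.0909, 0.028, 0.028, 0.1049, 0.049, 0.6573, 0.042 (working shown to 4 dp, full precision carried).
H' = −Σ pᵢ ln pᵢ = −((-0.2180) + (-0.1000) + (-0.1000) + (-0.2365) + (-0.1477) + (-0.2758) + (-0.1331)) = 1.2111.
With S = 7 species, ln S = 1.9459, so J = 1.2111/1.9459 = 0.6224, i.e. 0.62 to 2 decimal places.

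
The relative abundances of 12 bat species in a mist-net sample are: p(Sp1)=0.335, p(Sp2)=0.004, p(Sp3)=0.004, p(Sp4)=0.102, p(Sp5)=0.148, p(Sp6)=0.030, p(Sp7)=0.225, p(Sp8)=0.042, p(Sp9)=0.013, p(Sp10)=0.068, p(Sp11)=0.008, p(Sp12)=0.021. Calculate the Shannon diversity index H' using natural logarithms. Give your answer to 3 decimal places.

Each pᵢ ln pᵢ term (working shown to 5 dp, full precision carried): 0.335×(-1.09362)=-0.36636, 0.004×(-5.52146)=-0.02209, 0.004×(-5.52146)=-0.02209, 0.102×(-2.28278)=-0.23284, 0.148×(-1.91054)=-0.28276, 0.03×(-3.50656)=-0.10520, 0.225×(-1.49165)=-0.33562, 0.042×(-3.17009)=-0.13314, 0.013×(-4.34281)=-0.05646, 0.068×(-2.68825)=-0.18280, 0.008×(-4.82831)=-0.03863, 0.021×(-3.86323)=-0.08113.
Sum = -1.85911, so H' = 1.859.

1.859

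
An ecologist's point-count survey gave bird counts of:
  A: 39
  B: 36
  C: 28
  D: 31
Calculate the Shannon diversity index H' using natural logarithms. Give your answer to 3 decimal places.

Total N = 39+36+28+31 = 134, so the proportions are 0.29104, 0.26866, 0.20896, 0.23134 (working shown to 5 dp, full precision carried).
Each pᵢ ln pᵢ term: 0.29104×(-1.23428)=-0.35923, 0.26866×(-1.31432)=-0.35310, 0.20896×(-1.56564)=-0.32715, 0.23134×(-1.46385)=-0.33865.
Sum = -1.37813, so H' = 1.378.

1.378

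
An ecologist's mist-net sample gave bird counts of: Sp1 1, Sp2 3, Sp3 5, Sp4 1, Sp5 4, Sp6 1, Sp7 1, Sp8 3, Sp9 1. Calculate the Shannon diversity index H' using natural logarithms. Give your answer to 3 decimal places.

Total N = 1+3+5+1+4+1+1+3+1 = 20, so the proportions are 0.05, 0.15, 0.25, 0.05, 0.2, 0.05, 0.05, 0.15, 0.05 (working shown to 5 dp, full precision carried).
Each pᵢ ln pᵢ term: 0.05×(-2.99573)=-0.14979, 0.15×(-1.89712)=-0.28457, 0.25×(-1.38629)=-0.34657, 0.05×(-2.99573)=-0.14979, 0.2×(-1.60944)=-0.32189, 0.05×(-2.99573)=-0.14979, 0.05×(-2.99573)=-0.14979, 0.15×(-1.89712)=-0.28457, 0.05×(-2.99573)=-0.14979.
Sum = -1.98653, so H' = 1.987.

1.987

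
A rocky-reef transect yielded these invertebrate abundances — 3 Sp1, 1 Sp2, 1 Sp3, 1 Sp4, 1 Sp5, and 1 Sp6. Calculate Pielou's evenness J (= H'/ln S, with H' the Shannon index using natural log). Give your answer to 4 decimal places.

Total N = 3+1+1+1+1+1 = 8, so the proportions are 0.375, 0.125, 0.125, 0.125, 0.125, 0.125 (working shown to 6 dp, full precision carried).
H' = −Σ pᵢ ln pᵢ = −((-0.367811) + (-0.259930) + (-0.259930) + (-0.259930) + (-0.259930) + (-0.259930)) = 1.667462.
With S = 6 species, ln S = 1.791759, so J = 1.667462/1.791759 = 0.930628, i.e. 0.9306 to 4 decimal places.

0.9306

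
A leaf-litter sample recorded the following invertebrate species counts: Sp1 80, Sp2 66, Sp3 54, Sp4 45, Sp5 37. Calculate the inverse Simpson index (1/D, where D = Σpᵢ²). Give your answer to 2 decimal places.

4.66

Total N = 80+66+54+45+37 = 282, so the proportions are 0.283688, 0.234043, 0.191489, 0.159574, 0.131206 (working shown to 6 dp, full precision carried).
D = 0.283688² + 0.234043² + 0.191489² + 0.159574² + 0.131206² = 0.080479 + 0.054776 + 0.036668 + 0.025464 + 0.017215 = 0.214602.
So 1/D = 4.6598, i.e. 4.66 to 2 decimal places.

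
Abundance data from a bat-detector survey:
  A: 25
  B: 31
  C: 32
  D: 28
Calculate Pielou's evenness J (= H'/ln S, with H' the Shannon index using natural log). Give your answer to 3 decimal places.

0.997

Total N = 25+31+32+28 = 116, so the proportions are 0.21552, 0.26724, 0.27586, 0.24138 (working shown to 5 dp, full precision carried).
H' = −Σ pᵢ ln pᵢ = −((-0.33076) + (-0.35265) + (-0.35527) + (-0.34309)) = 1.38177.
With S = 4 species, ln S = 1.38629, so J = 1.38177/1.38629 = 0.99674, i.e. 0.997 to 3 decimal places.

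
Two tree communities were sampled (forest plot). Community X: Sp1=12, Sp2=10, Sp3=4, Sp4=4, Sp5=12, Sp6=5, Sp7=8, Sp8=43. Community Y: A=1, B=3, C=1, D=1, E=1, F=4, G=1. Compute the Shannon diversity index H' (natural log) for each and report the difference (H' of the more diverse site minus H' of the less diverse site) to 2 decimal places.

0.02

Community X: N=98, proportions 0.12245, 0.10204, 0.04082, 0.04082, 0.12245, 0.05102, 0.08163, 0.43878, giving H' = 1.72611 (working shown to 5 dp, full precision carried).
Community Y: N=12, proportions 0.08333, 0.25, 0.08333, 0.08333, 0.08333, 0.33333, 0.08333, giving H' = 1.74816.
Difference = |1.72611 − 1.74816| = 0.02205, i.e. 0.02 to 2 decimal places.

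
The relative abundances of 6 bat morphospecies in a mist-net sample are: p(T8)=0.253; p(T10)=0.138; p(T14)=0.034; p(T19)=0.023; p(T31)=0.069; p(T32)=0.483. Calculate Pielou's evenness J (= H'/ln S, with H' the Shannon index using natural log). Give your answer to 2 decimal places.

H' = −Σ pᵢ ln pᵢ = −((-0.3477) + (-0.2733) + (-0.1150) + (-0.0868) + (-0.1845) + (-0.3515)) = 1.3587 (working shown to 4 dp, full precision carried).
With S = 6 species, ln S = 1.7918, so J = 1.3587/1.7918 = 0.7583, i.e. 0.76 to 2 decimal places.

0.76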